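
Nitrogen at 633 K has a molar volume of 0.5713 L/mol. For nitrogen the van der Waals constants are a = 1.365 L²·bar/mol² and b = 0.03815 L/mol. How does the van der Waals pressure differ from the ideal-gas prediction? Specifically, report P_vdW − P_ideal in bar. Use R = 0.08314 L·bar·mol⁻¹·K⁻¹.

ΔP ≈ 2.409 bar

Ideal: P_ideal = RT/V_m = (0.08314)(633)/0.5713 = 92.1191 bar
vdW: P = RT/(V_m − b) − a/V_m² = 52.6276/0.533150 − 1.365/0.326384 = 98.7107 − 4.18219 = 94.5285 bar
ΔP = 94.5285 − 92.1191 = 2.409 bar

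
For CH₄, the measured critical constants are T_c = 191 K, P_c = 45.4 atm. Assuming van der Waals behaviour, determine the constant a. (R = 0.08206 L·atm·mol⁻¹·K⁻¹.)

From T_c = 8a/(27Rb) and P_c = a/(27b²): a = 27 R² T_c²/(64 P_c).
a = 27×(0.08206)²×(191)²/(64×45.4) = 6632.7/2905.6 = 2.283 L²·atm/mol²

a ≈ 2.283 L²·atm/mol²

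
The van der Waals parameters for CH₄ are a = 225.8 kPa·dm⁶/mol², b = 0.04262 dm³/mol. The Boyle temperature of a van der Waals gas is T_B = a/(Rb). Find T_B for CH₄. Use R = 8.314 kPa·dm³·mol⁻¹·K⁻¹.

For a van der Waals gas the second virial coefficient B₂ = b − a/(RT) vanishes at T_B = a/(Rb).
T_B = 225.8/(8.314×0.04262) = 225.8/0.35434 = 637.2 K

T_B ≈ 637.2 K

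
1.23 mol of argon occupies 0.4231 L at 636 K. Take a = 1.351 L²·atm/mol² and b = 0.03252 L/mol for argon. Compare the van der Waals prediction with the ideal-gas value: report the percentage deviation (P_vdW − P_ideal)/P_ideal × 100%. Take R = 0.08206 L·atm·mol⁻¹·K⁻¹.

2.92 %

Ideal: P_ideal = nRT/V = (1.23)(0.08206)(636)/0.4231 = 151.723 atm
vdW: P = nRT/(V − nb) − a n²/V² = 64.1939/0.383100 − 2.04393/0.179014 = 167.564 − 11.4177 = 156.146 atm
% deviation = (156.146 − 151.723)/151.723 × 100% = 2.92%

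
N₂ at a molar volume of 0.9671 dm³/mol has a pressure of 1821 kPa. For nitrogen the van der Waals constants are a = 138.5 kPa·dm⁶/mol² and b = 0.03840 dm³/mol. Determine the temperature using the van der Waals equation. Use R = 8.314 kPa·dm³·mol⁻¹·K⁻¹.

T ≈ 220.0 K

T = (P + a/V_m²)(V_m − b)/R
P + a/V_m² = 1821 + 138.5/(0.9671)² = 1969.1 kPa
V_m − b = 0.9671 − 0.03840 = 0.92870 dm³/mol
T = (1969.1)(0.92870)/8.314 = 220.0 K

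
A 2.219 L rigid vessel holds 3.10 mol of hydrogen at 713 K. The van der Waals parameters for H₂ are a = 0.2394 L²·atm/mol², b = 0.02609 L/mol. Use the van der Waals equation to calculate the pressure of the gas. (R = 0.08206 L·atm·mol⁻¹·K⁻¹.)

P ≈ 84.36 atm

P = nRT/(V − nb) − a n²/V²
nRT/(V − nb) = (3.10)(0.08206)(713)/(2.219 − 3.10×0.02609) = 181.38/2.1381 = 84.832 atm
a n²/V² = (0.2394)(3.10)²/(2.219)² = 0.46723 atm
P = 84.832 − 0.46723 = 84.36 atm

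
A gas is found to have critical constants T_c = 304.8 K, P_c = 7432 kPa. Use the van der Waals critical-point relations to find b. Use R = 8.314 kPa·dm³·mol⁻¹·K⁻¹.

From T_c = 8a/(27Rb) and P_c = a/(27b²): b = R T_c/(8 P_c).
b = (8.314)(304.8)/(8×7432) = 2534.1/59456 = 0.04262 dm³/mol

b ≈ 0.04262 dm³/mol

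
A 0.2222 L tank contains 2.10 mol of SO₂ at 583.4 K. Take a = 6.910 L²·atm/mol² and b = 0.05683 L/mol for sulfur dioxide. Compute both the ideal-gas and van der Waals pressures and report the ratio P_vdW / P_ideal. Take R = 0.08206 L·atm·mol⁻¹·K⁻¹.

P_vdW / P_ideal ≈ 0.7962

Ideal: P_ideal = nRT/V = (2.10)(0.08206)(583.4)/0.2222 = 452.453 atm
vdW: P = nRT/(V − nb) − a n²/V² = 100.535/0.102857 − 30.4731/0.0493728 = 977.425 − 617.204 = 360.221 atm
Ratio = 360.221/452.453 = 0.7962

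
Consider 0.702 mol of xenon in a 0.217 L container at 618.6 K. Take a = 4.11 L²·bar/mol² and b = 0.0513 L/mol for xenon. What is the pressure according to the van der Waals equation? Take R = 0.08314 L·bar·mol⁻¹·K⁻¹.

P ≈ 156.5 bar

P = nRT/(V − nb) − a n²/V²
nRT/(V − nb) = (0.702)(0.08314)(618.6)/(0.217 − 0.702×0.0513) = 36.104/0.18099 = 199.48 bar
a n²/V² = (4.11)(0.702)²/(0.217)² = 43.013 bar
P = 199.48 − 43.013 = 156.5 bar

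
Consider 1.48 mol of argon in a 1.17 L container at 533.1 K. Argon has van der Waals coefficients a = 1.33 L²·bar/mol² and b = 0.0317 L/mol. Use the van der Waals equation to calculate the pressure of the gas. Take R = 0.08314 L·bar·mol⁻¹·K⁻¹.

P = nRT/(V − nb) − a n²/V²
nRT/(V − nb) = (1.48)(0.08314)(533.1)/(1.17 − 1.48×0.0317) = 65.596/1.1231 = 58.406 bar
a n²/V² = (1.33)(1.48)²/(1.17)² = 2.1282 bar
P = 58.406 − 2.1282 = 56.28 bar

P ≈ 56.28 bar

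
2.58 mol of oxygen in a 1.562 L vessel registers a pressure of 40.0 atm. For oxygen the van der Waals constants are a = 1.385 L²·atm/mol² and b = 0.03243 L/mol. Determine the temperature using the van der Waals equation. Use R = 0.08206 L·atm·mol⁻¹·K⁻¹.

T ≈ 305.7 K

T = (P + a n²/V²)(V − nb)/(nR)
P + a n²/V² = 40.0 + (1.385)(2.58)²/(1.562)² = 43.779 atm
V − nb = 1.562 − (2.58)(0.03243) = 1.4783 L
T = (43.779)(1.4783)/((2.58)(0.08206)) = 305.7 K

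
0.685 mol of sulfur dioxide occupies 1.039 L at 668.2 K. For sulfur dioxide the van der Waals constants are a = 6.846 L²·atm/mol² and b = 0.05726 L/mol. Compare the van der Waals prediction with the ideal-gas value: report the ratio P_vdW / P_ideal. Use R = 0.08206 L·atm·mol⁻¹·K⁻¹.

Ideal: P_ideal = nRT/V = (0.685)(0.08206)(668.2)/1.039 = 36.1504 atm
vdW: P = nRT/(V − nb) − a n²/V² = 37.5603/0.999777 − 3.21231/1.07952 = 37.5687 − 2.97568 = 34.5930 atm
Ratio = 34.5930/36.1504 = 0.9569

P_vdW / P_ideal ≈ 0.9569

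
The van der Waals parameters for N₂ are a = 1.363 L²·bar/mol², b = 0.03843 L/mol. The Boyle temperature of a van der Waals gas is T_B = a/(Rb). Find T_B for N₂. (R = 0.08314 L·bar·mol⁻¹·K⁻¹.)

T_B ≈ 426.6 K

For a van der Waals gas the second virial coefficient B₂ = b − a/(RT) vanishes at T_B = a/(Rb).
T_B = 1.363/(0.08314×0.03843) = 1.363/0.0031951 = 426.6 K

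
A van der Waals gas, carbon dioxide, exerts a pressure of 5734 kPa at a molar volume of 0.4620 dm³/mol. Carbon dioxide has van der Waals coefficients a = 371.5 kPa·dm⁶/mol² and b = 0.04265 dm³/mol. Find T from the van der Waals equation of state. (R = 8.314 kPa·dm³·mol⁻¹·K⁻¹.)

T = (P + a/V_m²)(V_m − b)/R
P + a/V_m² = 5734 + 371.5/(0.4620)² = 7474.5 kPa
V_m − b = 0.4620 − 0.04265 = 0.41935 dm³/mol
T = (7474.5)(0.41935)/8.314 = 377.0 K

T ≈ 377.0 K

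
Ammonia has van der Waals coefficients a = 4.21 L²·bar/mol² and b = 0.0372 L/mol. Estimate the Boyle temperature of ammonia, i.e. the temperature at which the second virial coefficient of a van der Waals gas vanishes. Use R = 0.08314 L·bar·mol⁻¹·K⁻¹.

T_B ≈ 1361 K

For a van der Waals gas the second virial coefficient B₂ = b − a/(RT) vanishes at T_B = a/(Rb).
T_B = 4.21/(0.08314×0.0372) = 4.21/0.0030928 = 1361 K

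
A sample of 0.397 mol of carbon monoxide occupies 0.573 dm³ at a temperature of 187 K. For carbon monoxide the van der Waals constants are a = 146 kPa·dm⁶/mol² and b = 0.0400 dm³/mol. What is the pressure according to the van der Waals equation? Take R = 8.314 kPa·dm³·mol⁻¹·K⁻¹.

P ≈ 1038 kPa

P = nRT/(V − nb) − a n²/V²
nRT/(V − nb) = (0.397)(8.314)(187)/(0.573 − 0.397×0.0400) = 617.22/0.55712 = 1107.9 kPa
a n²/V² = (146)(0.397)²/(0.573)² = 70.085 kPa
P = 1107.9 − 70.085 = 1038 kPa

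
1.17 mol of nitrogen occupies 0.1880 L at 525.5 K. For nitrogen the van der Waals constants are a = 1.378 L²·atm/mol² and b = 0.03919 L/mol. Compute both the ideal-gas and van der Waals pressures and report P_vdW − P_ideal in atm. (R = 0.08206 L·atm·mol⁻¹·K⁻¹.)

Ideal: P_ideal = nRT/V = (1.17)(0.08206)(525.5)/0.1880 = 268.369 atm
vdW: P = nRT/(V − nb) − a n²/V² = 50.4534/0.142148 − 1.88634/0.0353440 = 354.936 − 53.3709 = 301.565 atm
ΔP = 301.565 − 268.369 = 33.20 atm

ΔP ≈ 33.20 atm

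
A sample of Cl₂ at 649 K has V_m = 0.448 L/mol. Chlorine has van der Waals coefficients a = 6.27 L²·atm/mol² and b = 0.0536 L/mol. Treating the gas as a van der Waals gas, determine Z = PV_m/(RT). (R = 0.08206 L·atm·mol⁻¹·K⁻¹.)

P = RT/(V_m − b) − a/V_m² = (0.08206)(649)/(0.448 − 0.0536) − 6.27/(0.448)²
  = 53.257/0.39440 − 31.240 = 135.03 − 31.240 = 103.79 atm
Z = PV_m/(RT) = (103.79)(0.448)/((0.08206)(649)) = 46.498/53.257 = 0.8731

Z ≈ 0.8731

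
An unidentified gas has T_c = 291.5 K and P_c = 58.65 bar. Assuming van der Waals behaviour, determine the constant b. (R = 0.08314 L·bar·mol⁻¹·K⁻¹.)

b ≈ 0.05165 L/mol

From T_c = 8a/(27Rb) and P_c = a/(27b²): b = R T_c/(8 P_c).
b = (0.08314)(291.5)/(8×58.65) = 24.235/469.20 = 0.05165 L/mol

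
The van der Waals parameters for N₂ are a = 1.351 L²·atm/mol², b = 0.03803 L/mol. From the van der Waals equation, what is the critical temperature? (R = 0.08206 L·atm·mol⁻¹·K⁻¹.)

T_c ≈ 128.3 K

For a van der Waals gas, T_c = 8a/(27Rb).
T_c = 8×1.351/(27×0.08206×0.03803) = 10.808/0.084260 = 128.3 K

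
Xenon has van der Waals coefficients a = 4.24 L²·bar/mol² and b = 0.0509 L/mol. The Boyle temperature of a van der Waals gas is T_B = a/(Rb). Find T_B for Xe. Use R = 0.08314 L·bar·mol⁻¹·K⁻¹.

For a van der Waals gas the second virial coefficient B₂ = b − a/(RT) vanishes at T_B = a/(Rb).
T_B = 4.24/(0.08314×0.0509) = 4.24/0.0042318 = 1002 K

T_B ≈ 1002 K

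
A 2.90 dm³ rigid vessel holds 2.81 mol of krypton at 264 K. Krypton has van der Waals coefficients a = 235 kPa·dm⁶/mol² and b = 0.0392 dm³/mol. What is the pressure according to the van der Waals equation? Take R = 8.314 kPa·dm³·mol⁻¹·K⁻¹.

P = nRT/(V − nb) − a n²/V²
nRT/(V − nb) = (2.81)(8.314)(264)/(2.90 − 2.81×0.0392) = 6167.7/2.7898 = 2210.8 kPa
a n²/V² = (235)(2.81)²/(2.90)² = 220.64 kPa
P = 2210.8 − 220.64 = 1990 kPa

P ≈ 1990 kPa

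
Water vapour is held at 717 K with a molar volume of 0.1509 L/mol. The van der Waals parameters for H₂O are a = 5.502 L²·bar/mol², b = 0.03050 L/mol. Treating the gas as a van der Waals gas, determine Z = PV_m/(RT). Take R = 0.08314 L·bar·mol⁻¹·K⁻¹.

Z ≈ 0.6417

P = RT/(V_m − b) − a/V_m² = (0.08314)(717)/(0.1509 − 0.03050) − 5.502/(0.1509)²
  = 59.611/0.12040 − 241.63 = 495.11 − 241.63 = 253.48 bar
Z = PV_m/(RT) = (253.48)(0.1509)/((0.08314)(717)) = 38.250/59.611 = 0.6417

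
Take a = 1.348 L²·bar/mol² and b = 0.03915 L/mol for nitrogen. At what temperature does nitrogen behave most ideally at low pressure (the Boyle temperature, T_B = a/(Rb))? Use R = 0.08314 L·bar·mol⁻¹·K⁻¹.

For a van der Waals gas the second virial coefficient B₂ = b − a/(RT) vanishes at T_B = a/(Rb).
T_B = 1.348/(0.08314×0.03915) = 1.348/0.0032549 = 414.1 K

T_B ≈ 414.1 K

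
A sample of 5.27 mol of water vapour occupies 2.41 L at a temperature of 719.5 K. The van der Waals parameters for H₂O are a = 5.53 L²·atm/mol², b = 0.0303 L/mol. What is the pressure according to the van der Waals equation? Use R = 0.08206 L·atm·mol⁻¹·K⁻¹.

P = nRT/(V − nb) − a n²/V²
nRT/(V − nb) = (5.27)(0.08206)(719.5)/(2.41 − 5.27×0.0303) = 311.15/2.2503 = 138.27 atm
a n²/V² = (5.53)(5.27)²/(2.41)² = 26.443 atm
P = 138.27 − 26.443 = 111.8 atm

P ≈ 111.8 atm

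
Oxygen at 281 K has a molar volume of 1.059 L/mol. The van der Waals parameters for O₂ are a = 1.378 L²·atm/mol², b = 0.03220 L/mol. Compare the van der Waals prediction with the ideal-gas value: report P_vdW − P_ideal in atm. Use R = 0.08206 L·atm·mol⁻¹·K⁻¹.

Ideal: P_ideal = RT/V_m = (0.08206)(281)/1.059 = 21.7742 atm
vdW: P = RT/(V_m − b) − a/V_m² = 23.0589/1.02680 − 1.378/1.12148 = 22.4571 − 1.22873 = 21.2284 atm
ΔP = 21.2284 − 21.7742 = -0.546 atm

ΔP ≈ -0.546 atm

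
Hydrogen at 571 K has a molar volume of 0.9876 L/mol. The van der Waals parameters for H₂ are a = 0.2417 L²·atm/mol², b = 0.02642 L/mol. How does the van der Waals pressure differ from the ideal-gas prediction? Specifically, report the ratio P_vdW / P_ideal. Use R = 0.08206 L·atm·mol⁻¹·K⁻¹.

P_vdW / P_ideal ≈ 1.022

Ideal: P_ideal = RT/V_m = (0.08206)(571)/0.9876 = 47.4446 atm
vdW: P = RT/(V_m − b) − a/V_m² = 46.8563/0.961180 − 0.2417/0.975354 = 48.7487 − 0.247807 = 48.5009 atm
Ratio = 48.5009/47.4446 = 1.022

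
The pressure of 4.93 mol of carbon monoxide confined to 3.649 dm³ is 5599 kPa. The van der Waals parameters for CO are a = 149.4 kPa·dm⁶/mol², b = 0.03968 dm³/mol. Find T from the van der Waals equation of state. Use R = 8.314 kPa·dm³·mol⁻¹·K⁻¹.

T = (P + a n²/V²)(V − nb)/(nR)
P + a n²/V² = 5599 + (149.4)(4.93)²/(3.649)² = 5871.7 kPa
V − nb = 3.649 − (4.93)(0.03968) = 3.4534 dm³
T = (5871.7)(3.4534)/((4.93)(8.314)) = 494.7 K

T ≈ 494.7 K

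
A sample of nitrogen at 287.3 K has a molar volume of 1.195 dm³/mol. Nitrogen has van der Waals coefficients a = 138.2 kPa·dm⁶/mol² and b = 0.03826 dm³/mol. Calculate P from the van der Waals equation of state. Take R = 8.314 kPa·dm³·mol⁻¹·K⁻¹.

P = RT/(V_m − b) − a/V_m²
RT/(V_m − b) = (8.314)(287.3)/(1.195 − 0.03826) = 2388.6/1.1567 = 2065.0 kPa
a/V_m² = 138.2/(1.195)² = 96.777 kPa
P = 2065.0 − 96.777 = 1968 kPa

P ≈ 1968 kPa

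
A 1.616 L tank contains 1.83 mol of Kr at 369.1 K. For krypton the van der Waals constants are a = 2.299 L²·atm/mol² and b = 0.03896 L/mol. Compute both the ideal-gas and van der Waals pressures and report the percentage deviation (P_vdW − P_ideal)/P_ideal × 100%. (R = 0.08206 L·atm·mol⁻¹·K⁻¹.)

-3.98 %

Ideal: P_ideal = nRT/V = (1.83)(0.08206)(369.1)/1.616 = 34.2993 atm
vdW: P = nRT/(V − nb) − a n²/V² = 55.4277/1.54470 − 7.69912/2.61146 = 35.8825 − 2.94821 = 32.9343 atm
% deviation = (32.9343 − 34.2993)/34.2993 × 100% = -3.98%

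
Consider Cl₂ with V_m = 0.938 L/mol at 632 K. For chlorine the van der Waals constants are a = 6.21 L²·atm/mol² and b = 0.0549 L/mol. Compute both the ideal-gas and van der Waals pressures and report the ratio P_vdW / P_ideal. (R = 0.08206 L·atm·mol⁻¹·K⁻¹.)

Ideal: P_ideal = RT/V_m = (0.08206)(632)/0.938 = 55.2899 atm
vdW: P = RT/(V_m − b) − a/V_m² = 51.8619/0.883100 − 6.21/0.879844 = 58.7271 − 7.05807 = 51.6690 atm
Ratio = 51.6690/55.2899 = 0.9345

P_vdW / P_ideal ≈ 0.9345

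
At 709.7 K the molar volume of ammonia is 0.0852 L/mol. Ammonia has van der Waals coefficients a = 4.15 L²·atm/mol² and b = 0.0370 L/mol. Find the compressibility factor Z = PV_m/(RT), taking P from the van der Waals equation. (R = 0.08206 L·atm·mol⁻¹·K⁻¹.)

Z ≈ 0.9313

P = RT/(V_m − b) − a/V_m² = (0.08206)(709.7)/(0.0852 − 0.0370) − 4.15/(0.0852)²
  = 58.238/0.048200 − 571.70 = 1208.3 − 571.70 = 636.6 atm
Z = PV_m/(RT) = (636.6)(0.0852)/((0.08206)(709.7)) = 54.238/58.238 = 0.9313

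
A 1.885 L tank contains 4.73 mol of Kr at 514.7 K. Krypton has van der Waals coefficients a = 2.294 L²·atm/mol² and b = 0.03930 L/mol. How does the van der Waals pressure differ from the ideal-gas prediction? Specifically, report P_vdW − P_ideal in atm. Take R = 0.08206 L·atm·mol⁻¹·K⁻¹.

ΔP ≈ -2.85 atm

Ideal: P_ideal = nRT/V = (4.73)(0.08206)(514.7)/1.885 = 105.983 atm
vdW: P = nRT/(V − nb) − a n²/V² = 199.778/1.69911 − 51.3234/3.55323 = 117.578 − 14.4442 = 103.134 atm
ΔP = 103.134 − 105.983 = -2.85 atm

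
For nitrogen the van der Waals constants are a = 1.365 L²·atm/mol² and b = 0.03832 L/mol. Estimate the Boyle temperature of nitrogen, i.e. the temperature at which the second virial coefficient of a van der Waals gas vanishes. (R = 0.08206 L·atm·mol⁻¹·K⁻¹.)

T_B ≈ 434.1 K

For a van der Waals gas the second virial coefficient B₂ = b − a/(RT) vanishes at T_B = a/(Rb).
T_B = 1.365/(0.08206×0.03832) = 1.365/0.0031445 = 434.1 K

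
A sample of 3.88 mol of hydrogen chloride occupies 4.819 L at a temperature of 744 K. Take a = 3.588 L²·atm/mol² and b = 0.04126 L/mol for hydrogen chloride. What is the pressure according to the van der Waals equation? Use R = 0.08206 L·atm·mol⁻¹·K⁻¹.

P ≈ 48.52 atm

P = nRT/(V − nb) − a n²/V²
nRT/(V − nb) = (3.88)(0.08206)(744)/(4.819 − 3.88×0.04126) = 236.88/4.6589 = 50.845 atm
a n²/V² = (3.588)(3.88)²/(4.819)² = 2.3260 atm
P = 50.845 − 2.3260 = 48.52 atm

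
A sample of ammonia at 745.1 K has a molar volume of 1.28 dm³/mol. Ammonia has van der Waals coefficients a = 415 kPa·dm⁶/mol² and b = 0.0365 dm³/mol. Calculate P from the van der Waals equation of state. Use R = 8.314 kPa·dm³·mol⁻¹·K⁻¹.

P ≈ 4728 kPa

P = RT/(V_m − b) − a/V_m²
RT/(V_m − b) = (8.314)(745.1)/(1.28 − 0.0365) = 6194.8/1.2435 = 4981.7 kPa
a/V_m² = 415/(1.28)² = 253.30 kPa
P = 4981.7 − 253.30 = 4728 kPa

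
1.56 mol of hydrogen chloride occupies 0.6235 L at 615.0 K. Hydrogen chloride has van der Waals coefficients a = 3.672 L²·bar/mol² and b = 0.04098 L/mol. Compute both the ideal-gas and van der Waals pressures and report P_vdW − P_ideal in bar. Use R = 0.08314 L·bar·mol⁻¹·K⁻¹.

Ideal: P_ideal = nRT/V = (1.56)(0.08314)(615.0)/0.6235 = 127.930 bar
vdW: P = nRT/(V − nb) − a n²/V² = 79.7645/0.559571 − 8.93618/0.388752 = 142.546 − 22.9868 = 119.559 bar
ΔP = 119.559 − 127.930 = -8.37 bar

ΔP ≈ -8.37 bar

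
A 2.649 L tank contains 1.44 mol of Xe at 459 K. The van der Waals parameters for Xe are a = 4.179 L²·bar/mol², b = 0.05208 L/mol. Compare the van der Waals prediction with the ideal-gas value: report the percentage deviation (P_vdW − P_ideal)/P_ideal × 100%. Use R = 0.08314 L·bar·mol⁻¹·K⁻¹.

Ideal: P_ideal = nRT/V = (1.44)(0.08314)(459)/2.649 = 20.7445 bar
vdW: P = nRT/(V − nb) − a n²/V² = 54.9522/2.57400 − 8.66557/7.01720 = 21.3490 − 1.23490 = 20.1141 bar
% deviation = (20.1141 − 20.7445)/20.7445 × 100% = -3.04%

-3.04 %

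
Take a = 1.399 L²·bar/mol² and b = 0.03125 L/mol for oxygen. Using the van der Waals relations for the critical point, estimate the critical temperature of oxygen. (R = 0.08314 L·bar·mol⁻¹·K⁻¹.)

For a van der Waals gas, T_c = 8a/(27Rb).
T_c = 8×1.399/(27×0.08314×0.03125) = 11.192/0.070149 = 159.5 K

T_c ≈ 159.5 K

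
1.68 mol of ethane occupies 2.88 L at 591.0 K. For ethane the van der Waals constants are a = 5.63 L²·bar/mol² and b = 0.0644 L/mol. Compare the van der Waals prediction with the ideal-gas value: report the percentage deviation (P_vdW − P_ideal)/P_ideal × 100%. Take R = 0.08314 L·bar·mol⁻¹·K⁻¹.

-2.78 %

Ideal: P_ideal = nRT/V = (1.68)(0.08314)(591.0)/2.88 = 28.6625 bar
vdW: P = nRT/(V − nb) − a n²/V² = 82.5480/2.77181 − 15.8901/8.29440 = 29.7813 − 1.91576 = 27.8655 bar
% deviation = (27.8655 − 28.6625)/28.6625 × 100% = -2.78%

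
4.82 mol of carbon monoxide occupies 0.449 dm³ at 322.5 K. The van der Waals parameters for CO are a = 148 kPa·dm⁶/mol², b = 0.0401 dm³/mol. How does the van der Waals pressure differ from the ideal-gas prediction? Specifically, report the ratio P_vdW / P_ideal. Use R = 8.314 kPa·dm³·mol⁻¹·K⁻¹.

Ideal: P_ideal = nRT/V = (4.82)(8.314)(322.5)/0.449 = 28783.3 kPa
vdW: P = nRT/(V − nb) − a n²/V² = 12923.7/0.255718 − 3438.40/0.201601 = 50538.9 − 17055.5 = 33483.4 kPa
Ratio = 33483.4/28783.3 = 1.163

P_vdW / P_ideal ≈ 1.163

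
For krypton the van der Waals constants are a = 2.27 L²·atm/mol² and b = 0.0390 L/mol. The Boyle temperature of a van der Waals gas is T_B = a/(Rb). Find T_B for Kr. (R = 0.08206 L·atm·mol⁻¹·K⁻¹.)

For a van der Waals gas the second virial coefficient B₂ = b − a/(RT) vanishes at T_B = a/(Rb).
T_B = 2.27/(0.08206×0.0390) = 2.27/0.0032003 = 709.3 K

T_B ≈ 709.3 K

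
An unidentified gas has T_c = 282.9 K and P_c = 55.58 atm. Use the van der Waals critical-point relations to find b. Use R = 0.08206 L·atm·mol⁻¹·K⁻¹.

From T_c = 8a/(27Rb) and P_c = a/(27b²): b = R T_c/(8 P_c).
b = (0.08206)(282.9)/(8×55.58) = 23.215/444.64 = 0.05221 L/mol

b ≈ 0.05221 L/mol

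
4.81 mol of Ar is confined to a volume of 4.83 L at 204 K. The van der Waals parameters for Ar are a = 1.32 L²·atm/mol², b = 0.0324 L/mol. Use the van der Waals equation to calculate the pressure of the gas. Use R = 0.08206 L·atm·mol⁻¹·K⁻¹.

P ≈ 15.92 atm

P = nRT/(V − nb) − a n²/V²
nRT/(V − nb) = (4.81)(0.08206)(204)/(4.83 − 4.81×0.0324) = 80.521/4.6742 = 17.227 atm
a n²/V² = (1.32)(4.81)²/(4.83)² = 1.3091 atm
P = 17.227 − 1.3091 = 15.92 atm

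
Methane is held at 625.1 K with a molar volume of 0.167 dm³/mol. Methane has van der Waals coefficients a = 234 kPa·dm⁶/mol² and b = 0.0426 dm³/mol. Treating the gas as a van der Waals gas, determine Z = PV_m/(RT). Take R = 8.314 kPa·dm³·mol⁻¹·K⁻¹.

Z ≈ 1.073

P = RT/(V_m − b) − a/V_m² = (8.314)(625.1)/(0.167 − 0.0426) − 234/(0.167)²
  = 5197.1/0.12440 − 8390.4 = 41777 − 8390.4 = 33387 kPa
Z = PV_m/(RT) = (33387)(0.167)/((8.314)(625.1)) = 5575.6/5197.1 = 1.073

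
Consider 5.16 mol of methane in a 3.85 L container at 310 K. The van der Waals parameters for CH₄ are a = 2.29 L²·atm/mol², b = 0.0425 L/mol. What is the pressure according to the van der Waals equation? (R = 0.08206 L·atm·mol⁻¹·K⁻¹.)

P ≈ 32.04 atm

P = nRT/(V − nb) − a n²/V²
nRT/(V − nb) = (5.16)(0.08206)(310)/(3.85 − 5.16×0.0425) = 131.26/3.6307 = 36.153 atm
a n²/V² = (2.29)(5.16)²/(3.85)² = 4.1135 atm
P = 36.153 − 4.1135 = 32.04 atm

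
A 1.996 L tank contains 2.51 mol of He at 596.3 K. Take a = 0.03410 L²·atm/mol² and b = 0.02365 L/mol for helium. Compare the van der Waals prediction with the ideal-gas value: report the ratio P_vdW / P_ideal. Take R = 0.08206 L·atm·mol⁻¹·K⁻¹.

P_vdW / P_ideal ≈ 1.030

Ideal: P_ideal = nRT/V = (2.51)(0.08206)(596.3)/1.996 = 61.5332 atm
vdW: P = nRT/(V − nb) − a n²/V² = 122.820/1.93664 − 0.214833/3.98402 = 63.4191 − 0.0539237 = 63.3652 atm
Ratio = 63.3652/61.5332 = 1.030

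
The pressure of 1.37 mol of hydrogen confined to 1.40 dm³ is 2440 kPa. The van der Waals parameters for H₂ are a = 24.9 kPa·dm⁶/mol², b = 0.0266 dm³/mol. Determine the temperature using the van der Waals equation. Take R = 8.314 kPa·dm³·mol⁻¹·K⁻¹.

T = (P + a n²/V²)(V − nb)/(nR)
P + a n²/V² = 2440 + (24.9)(1.37)²/(1.40)² = 2463.8 kPa
V − nb = 1.40 − (1.37)(0.0266) = 1.3636 dm³
T = (2463.8)(1.3636)/((1.37)(8.314)) = 295.0 K

T ≈ 295.0 K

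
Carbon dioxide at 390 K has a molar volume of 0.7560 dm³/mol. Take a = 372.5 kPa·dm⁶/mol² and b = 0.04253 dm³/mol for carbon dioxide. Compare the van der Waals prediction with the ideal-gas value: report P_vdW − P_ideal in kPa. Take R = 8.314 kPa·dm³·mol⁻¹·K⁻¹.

ΔP ≈ -396.1 kPa

Ideal: P_ideal = RT/V_m = (8.314)(390)/0.7560 = 4288.97 kPa
vdW: P = RT/(V_m − b) − a/V_m² = 3242.46/0.713470 − 372.5/0.571536 = 4544.63 − 651.752 = 3892.88 kPa
ΔP = 3892.88 − 4288.97 = -396.1 kPa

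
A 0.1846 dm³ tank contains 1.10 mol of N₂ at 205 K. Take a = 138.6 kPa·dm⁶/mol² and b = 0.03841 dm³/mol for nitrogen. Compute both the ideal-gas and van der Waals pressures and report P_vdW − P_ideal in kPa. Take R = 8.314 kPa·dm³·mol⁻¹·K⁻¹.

Ideal: P_ideal = nRT/V = (1.10)(8.314)(205)/0.1846 = 10156.1 kPa
vdW: P = nRT/(V − nb) − a n²/V² = 1874.81/0.142349 − 167.706/0.0340772 = 13170.5 − 4921.36 = 8249.1 kPa
ΔP = 8249.1 − 10156.1 = -1907 kPa

ΔP ≈ -1907 kPa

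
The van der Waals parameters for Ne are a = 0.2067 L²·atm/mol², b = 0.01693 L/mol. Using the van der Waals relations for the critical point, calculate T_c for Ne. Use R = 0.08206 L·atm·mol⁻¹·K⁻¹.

For a van der Waals gas, T_c = 8a/(27Rb).
T_c = 8×0.2067/(27×0.08206×0.01693) = 1.6536/0.037510 = 44.08 K

T_c ≈ 44.08 K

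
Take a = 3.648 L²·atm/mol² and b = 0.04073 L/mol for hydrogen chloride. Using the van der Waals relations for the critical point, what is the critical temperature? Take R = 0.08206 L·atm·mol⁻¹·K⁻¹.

T_c ≈ 323.4 K

For a van der Waals gas, T_c = 8a/(27Rb).
T_c = 8×3.648/(27×0.08206×0.04073) = 29.184/0.090242 = 323.4 K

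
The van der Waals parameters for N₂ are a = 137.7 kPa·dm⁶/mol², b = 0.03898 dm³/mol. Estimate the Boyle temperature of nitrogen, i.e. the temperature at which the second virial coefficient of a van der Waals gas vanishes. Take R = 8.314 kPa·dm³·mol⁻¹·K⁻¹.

T_B ≈ 424.9 K

For a van der Waals gas the second virial coefficient B₂ = b − a/(RT) vanishes at T_B = a/(Rb).
T_B = 137.7/(8.314×0.03898) = 137.7/0.32408 = 424.9 K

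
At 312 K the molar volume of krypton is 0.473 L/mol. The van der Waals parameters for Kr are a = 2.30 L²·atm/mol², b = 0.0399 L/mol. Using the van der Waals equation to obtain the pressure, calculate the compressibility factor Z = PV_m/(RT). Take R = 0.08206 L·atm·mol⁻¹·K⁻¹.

Z ≈ 0.9022

P = RT/(V_m − b) − a/V_m² = (0.08206)(312)/(0.473 − 0.0399) − 2.30/(0.473)²
  = 25.603/0.43310 − 10.280 = 59.116 − 10.280 = 48.836 atm
Z = PV_m/(RT) = (48.836)(0.473)/((0.08206)(312)) = 23.099/25.603 = 0.9022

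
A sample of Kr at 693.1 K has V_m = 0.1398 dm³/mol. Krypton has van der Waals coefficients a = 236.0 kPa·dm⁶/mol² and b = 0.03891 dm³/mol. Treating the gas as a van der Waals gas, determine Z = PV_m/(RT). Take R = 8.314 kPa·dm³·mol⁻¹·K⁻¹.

P = RT/(V_m − b) − a/V_m² = (8.314)(693.1)/(0.1398 − 0.03891) − 236.0/(0.1398)²
  = 5762.4/0.10089 − 12075 = 57116 − 12075 = 45041 kPa
Z = PV_m/(RT) = (45041)(0.1398)/((8.314)(693.1)) = 6296.7/5762.4 = 1.093

Z ≈ 1.093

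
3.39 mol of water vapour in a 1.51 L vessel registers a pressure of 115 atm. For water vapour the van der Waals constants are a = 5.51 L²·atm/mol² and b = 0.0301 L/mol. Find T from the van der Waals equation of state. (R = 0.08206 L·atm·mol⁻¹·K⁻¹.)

T = (P + a n²/V²)(V − nb)/(nR)
P + a n²/V² = 115 + (5.51)(3.39)²/(1.51)² = 142.77 atm
V − nb = 1.51 − (3.39)(0.0301) = 1.4080 L
T = (142.77)(1.4080)/((3.39)(0.08206)) = 722.6 K

T ≈ 722.6 K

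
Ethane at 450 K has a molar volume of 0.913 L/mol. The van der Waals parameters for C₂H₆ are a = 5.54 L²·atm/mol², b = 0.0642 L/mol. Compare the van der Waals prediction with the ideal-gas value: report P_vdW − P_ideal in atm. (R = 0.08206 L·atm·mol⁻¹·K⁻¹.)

ΔP ≈ -3.587 atm

Ideal: P_ideal = RT/V_m = (0.08206)(450)/0.913 = 40.4458 atm
vdW: P = RT/(V_m − b) − a/V_m² = 36.9270/0.848800 − 5.54/0.833569 = 43.5049 − 6.64612 = 36.8588 atm
ΔP = 36.8588 − 40.4458 = -3.587 atm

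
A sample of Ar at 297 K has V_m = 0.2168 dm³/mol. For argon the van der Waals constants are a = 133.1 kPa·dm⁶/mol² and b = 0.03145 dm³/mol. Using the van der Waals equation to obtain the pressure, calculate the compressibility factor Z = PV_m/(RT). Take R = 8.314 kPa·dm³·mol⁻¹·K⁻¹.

P = RT/(V_m − b) − a/V_m² = (8.314)(297)/(0.2168 − 0.03145) − 133.1/(0.2168)²
  = 2469.3/0.18535 − 2831.8 = 13322 − 2831.8 = 10490 kPa
Z = PV_m/(RT) = (10490)(0.2168)/((8.314)(297)) = 2274.2/2469.3 = 0.9210

Z ≈ 0.9210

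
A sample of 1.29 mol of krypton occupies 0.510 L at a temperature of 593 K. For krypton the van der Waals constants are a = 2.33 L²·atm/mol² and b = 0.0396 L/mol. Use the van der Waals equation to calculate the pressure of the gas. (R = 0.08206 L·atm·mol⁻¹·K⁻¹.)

P ≈ 121.9 atm

P = nRT/(V − nb) − a n²/V²
nRT/(V − nb) = (1.29)(0.08206)(593)/(0.510 − 1.29×0.0396) = 62.773/0.45892 = 136.78 atm
a n²/V² = (2.33)(1.29)²/(0.510)² = 14.907 atm
P = 136.78 − 14.907 = 121.9 atm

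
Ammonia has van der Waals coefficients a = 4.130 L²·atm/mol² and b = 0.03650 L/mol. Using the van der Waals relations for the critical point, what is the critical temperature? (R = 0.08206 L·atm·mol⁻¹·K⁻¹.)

For a van der Waals gas, T_c = 8a/(27Rb).
T_c = 8×4.130/(27×0.08206×0.03650) = 33.040/0.080870 = 408.6 K

T_c ≈ 408.6 K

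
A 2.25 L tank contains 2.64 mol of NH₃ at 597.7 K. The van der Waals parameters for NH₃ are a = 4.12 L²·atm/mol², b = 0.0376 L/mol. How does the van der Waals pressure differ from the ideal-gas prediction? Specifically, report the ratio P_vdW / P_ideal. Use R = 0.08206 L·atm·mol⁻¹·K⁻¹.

P_vdW / P_ideal ≈ 0.9476

Ideal: P_ideal = nRT/V = (2.64)(0.08206)(597.7)/2.25 = 57.5488 atm
vdW: P = nRT/(V − nb) − a n²/V² = 129.485/2.15074 − 28.7148/5.06250 = 60.2049 − 5.67206 = 54.5328 atm
Ratio = 54.5328/57.5488 = 0.9476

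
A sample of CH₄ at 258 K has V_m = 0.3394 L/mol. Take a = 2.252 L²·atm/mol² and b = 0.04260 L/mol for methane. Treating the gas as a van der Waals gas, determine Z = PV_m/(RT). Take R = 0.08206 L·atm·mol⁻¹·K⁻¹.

Z ≈ 0.8301

P = RT/(V_m − b) − a/V_m² = (0.08206)(258)/(0.3394 − 0.04260) − 2.252/(0.3394)²
  = 21.171/0.29680 − 19.550 = 71.331 − 19.550 = 51.781 atm
Z = PV_m/(RT) = (51.781)(0.3394)/((0.08206)(258)) = 17.574/21.171 = 0.8301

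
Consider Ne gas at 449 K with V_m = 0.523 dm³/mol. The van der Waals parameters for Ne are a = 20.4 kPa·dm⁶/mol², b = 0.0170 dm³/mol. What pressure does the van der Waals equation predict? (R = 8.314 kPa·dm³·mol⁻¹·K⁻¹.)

P ≈ 7303 kPa

P = RT/(V_m − b) − a/V_m²
RT/(V_m − b) = (8.314)(449)/(0.523 − 0.0170) = 3733.0/0.50600 = 7377.5 kPa
a/V_m² = 20.4/(0.523)² = 74.581 kPa
P = 7377.5 − 74.581 = 7303 kPa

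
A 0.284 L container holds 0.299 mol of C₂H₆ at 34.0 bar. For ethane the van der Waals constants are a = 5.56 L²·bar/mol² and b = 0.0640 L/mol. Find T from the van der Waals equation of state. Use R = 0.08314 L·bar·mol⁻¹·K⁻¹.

T ≈ 427.9 K

T = (P + a n²/V²)(V − nb)/(nR)
P + a n²/V² = 34.0 + (5.56)(0.299)²/(0.284)² = 40.163 bar
V − nb = 0.284 − (0.299)(0.0640) = 0.26486 L
T = (40.163)(0.26486)/((0.299)(0.08314)) = 427.9 K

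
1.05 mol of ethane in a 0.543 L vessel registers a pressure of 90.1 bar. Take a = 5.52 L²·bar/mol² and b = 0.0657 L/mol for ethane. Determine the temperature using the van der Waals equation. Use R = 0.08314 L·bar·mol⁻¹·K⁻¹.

T ≈ 601.3 K

T = (P + a n²/V²)(V − nb)/(nR)
P + a n²/V² = 90.1 + (5.52)(1.05)²/(0.543)² = 110.74 bar
V − nb = 0.543 − (1.05)(0.0657) = 0.47402 L
T = (110.74)(0.47402)/((1.05)(0.08314)) = 601.3 K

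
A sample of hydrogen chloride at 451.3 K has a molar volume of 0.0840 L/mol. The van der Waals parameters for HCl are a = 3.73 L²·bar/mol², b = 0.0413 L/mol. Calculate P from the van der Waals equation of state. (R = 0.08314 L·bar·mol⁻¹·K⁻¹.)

P = RT/(V_m − b) − a/V_m²
RT/(V_m − b) = (0.08314)(451.3)/(0.0840 − 0.0413) = 37.521/0.042700 = 878.71 bar
a/V_m² = 3.73/(0.0840)² = 528.63 bar
P = 878.71 − 528.63 = 350.1 bar

P ≈ 350.1 bar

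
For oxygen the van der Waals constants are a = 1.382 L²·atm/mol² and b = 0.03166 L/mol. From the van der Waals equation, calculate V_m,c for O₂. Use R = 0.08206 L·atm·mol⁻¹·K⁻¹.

V_m,c ≈ 0.09498 L/mol

For a van der Waals gas, V_m,c = 3b.
V_m,c = 3×0.03166 = 0.09498 L/mol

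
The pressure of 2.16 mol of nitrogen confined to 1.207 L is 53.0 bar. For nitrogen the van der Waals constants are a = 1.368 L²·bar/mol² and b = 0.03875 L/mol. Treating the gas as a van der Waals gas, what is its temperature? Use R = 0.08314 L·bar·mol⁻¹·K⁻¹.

T ≈ 358.9 K

T = (P + a n²/V²)(V − nb)/(nR)
P + a n²/V² = 53.0 + (1.368)(2.16)²/(1.207)² = 57.381 bar
V − nb = 1.207 − (2.16)(0.03875) = 1.1233 L
T = (57.381)(1.1233)/((2.16)(0.08314)) = 358.9 K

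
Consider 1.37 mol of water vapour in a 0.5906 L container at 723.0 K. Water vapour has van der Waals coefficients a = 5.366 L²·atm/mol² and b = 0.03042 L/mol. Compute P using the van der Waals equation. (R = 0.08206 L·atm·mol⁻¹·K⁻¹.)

P = nRT/(V − nb) − a n²/V²
nRT/(V − nb) = (1.37)(0.08206)(723.0)/(0.5906 − 1.37×0.03042) = 81.281/0.54892 = 148.07 atm
a n²/V² = (5.366)(1.37)²/(0.5906)² = 28.874 atm
P = 148.07 − 28.874 = 119.2 atm

P ≈ 119.2 atm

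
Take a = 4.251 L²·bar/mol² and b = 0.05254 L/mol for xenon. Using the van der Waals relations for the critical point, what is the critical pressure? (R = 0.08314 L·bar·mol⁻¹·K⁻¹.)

P_c ≈ 57.04 bar

For a van der Waals gas, P_c = a/(27b²).
P_c = 4.251/(27×(0.05254)²) = 4.251/0.074532 = 57.04 bar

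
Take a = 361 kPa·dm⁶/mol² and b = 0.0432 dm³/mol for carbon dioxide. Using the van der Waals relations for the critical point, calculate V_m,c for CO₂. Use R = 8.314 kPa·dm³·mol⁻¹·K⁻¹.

For a van der Waals gas, V_m,c = 3b.
V_m,c = 3×0.0432 = 0.1296 dm³/mol

V_m,c ≈ 0.1296 dm³/mol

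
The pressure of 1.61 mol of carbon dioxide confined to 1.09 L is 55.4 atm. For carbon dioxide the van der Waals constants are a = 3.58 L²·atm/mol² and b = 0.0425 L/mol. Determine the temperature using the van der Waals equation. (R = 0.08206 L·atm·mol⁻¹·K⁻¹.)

T = (P + a n²/V²)(V − nb)/(nR)
P + a n²/V² = 55.4 + (3.58)(1.61)²/(1.09)² = 63.211 atm
V − nb = 1.09 − (1.61)(0.0425) = 1.0216 L
T = (63.211)(1.0216)/((1.61)(0.08206)) = 488.8 K

T ≈ 488.8 K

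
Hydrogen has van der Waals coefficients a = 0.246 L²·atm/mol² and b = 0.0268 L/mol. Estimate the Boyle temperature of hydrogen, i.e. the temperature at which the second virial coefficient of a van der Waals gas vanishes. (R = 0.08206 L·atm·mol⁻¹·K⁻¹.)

For a van der Waals gas the second virial coefficient B₂ = b − a/(RT) vanishes at T_B = a/(Rb).
T_B = 0.246/(0.08206×0.0268) = 0.246/0.0021992 = 111.9 K

T_B ≈ 111.9 K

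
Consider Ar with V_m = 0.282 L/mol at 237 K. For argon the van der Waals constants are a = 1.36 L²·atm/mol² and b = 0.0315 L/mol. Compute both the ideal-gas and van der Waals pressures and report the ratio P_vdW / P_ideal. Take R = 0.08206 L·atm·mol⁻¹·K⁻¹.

P_vdW / P_ideal ≈ 0.8778

Ideal: P_ideal = RT/V_m = (0.08206)(237)/0.282 = 68.9653 atm
vdW: P = RT/(V_m − b) − a/V_m² = 19.4482/0.250500 − 1.36/0.0795240 = 77.6375 − 17.1018 = 60.5357 atm
Ratio = 60.5357/68.9653 = 0.8778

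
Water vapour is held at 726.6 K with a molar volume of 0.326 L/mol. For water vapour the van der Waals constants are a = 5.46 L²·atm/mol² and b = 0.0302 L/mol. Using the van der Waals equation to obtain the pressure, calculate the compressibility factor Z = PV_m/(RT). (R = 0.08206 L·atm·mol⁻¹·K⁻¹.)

Z ≈ 0.8212

P = RT/(V_m − b) − a/V_m² = (0.08206)(726.6)/(0.326 − 0.0302) − 5.46/(0.326)²
  = 59.625/0.29580 − 51.376 = 201.57 − 51.376 = 150.19 atm
Z = PV_m/(RT) = (150.19)(0.326)/((0.08206)(726.6)) = 48.962/59.625 = 0.8212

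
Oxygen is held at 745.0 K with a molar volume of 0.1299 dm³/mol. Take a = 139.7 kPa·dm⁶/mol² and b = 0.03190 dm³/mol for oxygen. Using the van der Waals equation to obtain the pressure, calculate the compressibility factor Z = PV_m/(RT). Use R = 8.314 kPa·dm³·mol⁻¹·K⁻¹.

P = RT/(V_m − b) − a/V_m² = (8.314)(745.0)/(0.1299 − 0.03190) − 139.7/(0.1299)²
  = 6193.9/0.098000 − 8279.0 = 63203 − 8279.0 = 54924 kPa
Z = PV_m/(RT) = (54924)(0.1299)/((8.314)(745.0)) = 7134.6/6193.9 = 1.152

Z ≈ 1.152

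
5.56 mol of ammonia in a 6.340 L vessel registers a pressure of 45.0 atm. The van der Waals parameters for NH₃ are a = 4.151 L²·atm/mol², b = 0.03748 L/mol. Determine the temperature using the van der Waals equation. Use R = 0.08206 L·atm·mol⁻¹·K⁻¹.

T = (P + a n²/V²)(V − nb)/(nR)
P + a n²/V² = 45.0 + (4.151)(5.56)²/(6.340)² = 48.192 atm
V − nb = 6.340 − (5.56)(0.03748) = 6.1316 L
T = (48.192)(6.1316)/((5.56)(0.08206)) = 647.7 K

T ≈ 647.7 K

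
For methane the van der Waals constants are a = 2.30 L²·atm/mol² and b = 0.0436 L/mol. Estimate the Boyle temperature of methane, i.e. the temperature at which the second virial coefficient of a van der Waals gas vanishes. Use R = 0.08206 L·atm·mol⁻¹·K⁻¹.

T_B ≈ 642.9 K

For a van der Waals gas the second virial coefficient B₂ = b − a/(RT) vanishes at T_B = a/(Rb).
T_B = 2.30/(0.08206×0.0436) = 2.30/0.0035778 = 642.9 K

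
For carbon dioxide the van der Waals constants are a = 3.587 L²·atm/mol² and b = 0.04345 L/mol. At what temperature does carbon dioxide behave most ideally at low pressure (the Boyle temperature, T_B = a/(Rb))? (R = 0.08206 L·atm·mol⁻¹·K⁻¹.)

For a van der Waals gas the second virial coefficient B₂ = b − a/(RT) vanishes at T_B = a/(Rb).
T_B = 3.587/(0.08206×0.04345) = 3.587/0.0035655 = 1006 K

T_B ≈ 1006 K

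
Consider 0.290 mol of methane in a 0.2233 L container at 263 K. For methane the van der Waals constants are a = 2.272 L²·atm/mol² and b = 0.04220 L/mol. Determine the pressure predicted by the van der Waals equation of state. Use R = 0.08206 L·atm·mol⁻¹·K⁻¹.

P = nRT/(V − nb) − a n²/V²
nRT/(V − nb) = (0.290)(0.08206)(263)/(0.2233 − 0.290×0.04220) = 6.2587/0.21106 = 29.654 atm
a n²/V² = (2.272)(0.290)²/(0.2233)² = 3.8320 atm
P = 29.654 − 3.8320 = 25.82 atm

P ≈ 25.82 atm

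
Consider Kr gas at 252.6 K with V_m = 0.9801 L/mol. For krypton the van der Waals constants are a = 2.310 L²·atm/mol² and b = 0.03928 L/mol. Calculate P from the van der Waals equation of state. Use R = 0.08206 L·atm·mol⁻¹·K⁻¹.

P = RT/(V_m − b) − a/V_m²
RT/(V_m − b) = (0.08206)(252.6)/(0.9801 − 0.03928) = 20.728/0.94082 = 22.032 atm
a/V_m² = 2.310/(0.9801)² = 2.4048 atm
P = 22.032 − 2.4048 = 19.63 atm

P ≈ 19.63 atm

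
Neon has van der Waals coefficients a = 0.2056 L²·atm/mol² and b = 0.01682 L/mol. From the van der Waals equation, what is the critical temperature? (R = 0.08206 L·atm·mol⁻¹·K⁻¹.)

T_c ≈ 44.14 K

For a van der Waals gas, T_c = 8a/(27Rb).
T_c = 8×0.2056/(27×0.08206×0.01682) = 1.6448/0.037267 = 44.14 K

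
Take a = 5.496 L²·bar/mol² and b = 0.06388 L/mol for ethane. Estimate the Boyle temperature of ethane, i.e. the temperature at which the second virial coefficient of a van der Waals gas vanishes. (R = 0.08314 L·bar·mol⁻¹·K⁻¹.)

T_B ≈ 1035 K

For a van der Waals gas the second virial coefficient B₂ = b − a/(RT) vanishes at T_B = a/(Rb).
T_B = 5.496/(0.08314×0.06388) = 5.496/0.0053110 = 1035 K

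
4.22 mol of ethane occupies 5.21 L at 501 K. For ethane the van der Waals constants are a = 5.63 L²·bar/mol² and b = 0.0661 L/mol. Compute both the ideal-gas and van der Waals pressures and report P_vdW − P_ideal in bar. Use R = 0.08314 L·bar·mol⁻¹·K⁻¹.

ΔP ≈ -1.785 bar

Ideal: P_ideal = nRT/V = (4.22)(0.08314)(501)/5.21 = 33.7382 bar
vdW: P = nRT/(V − nb) − a n²/V² = 175.776/4.93106 − 100.261/27.1441 = 35.6467 − 3.69366 = 31.9530 bar
ΔP = 31.9530 − 33.7382 = -1.785 bar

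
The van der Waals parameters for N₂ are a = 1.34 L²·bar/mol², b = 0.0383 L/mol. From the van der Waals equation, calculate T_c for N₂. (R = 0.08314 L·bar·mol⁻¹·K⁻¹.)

T_c ≈ 124.7 K

For a van der Waals gas, T_c = 8a/(27Rb).
T_c = 8×1.34/(27×0.08314×0.0383) = 10.720/0.085975 = 124.7 K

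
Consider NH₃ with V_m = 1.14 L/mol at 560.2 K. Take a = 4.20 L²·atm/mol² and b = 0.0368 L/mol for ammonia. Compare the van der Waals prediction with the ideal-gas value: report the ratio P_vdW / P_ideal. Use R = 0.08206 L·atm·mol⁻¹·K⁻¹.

P_vdW / P_ideal ≈ 0.9532

Ideal: P_ideal = RT/V_m = (0.08206)(560.2)/1.14 = 40.3246 atm
vdW: P = RT/(V_m − b) − a/V_m² = 45.9700/1.10320 − 4.20/1.29960 = 41.6697 − 3.23176 = 38.4379 atm
Ratio = 38.4379/40.3246 = 0.9532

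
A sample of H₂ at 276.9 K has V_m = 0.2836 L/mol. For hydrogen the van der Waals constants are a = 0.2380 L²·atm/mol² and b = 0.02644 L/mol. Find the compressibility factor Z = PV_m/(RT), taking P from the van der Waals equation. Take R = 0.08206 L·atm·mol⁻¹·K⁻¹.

Z ≈ 1.066

P = RT/(V_m − b) − a/V_m² = (0.08206)(276.9)/(0.2836 − 0.02644) − 0.2380/(0.2836)²
  = 22.722/0.25716 − 2.9591 = 88.357 − 2.9591 = 85.398 atm
Z = PV_m/(RT) = (85.398)(0.2836)/((0.08206)(276.9)) = 24.219/22.722 = 1.066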